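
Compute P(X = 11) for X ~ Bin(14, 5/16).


P(X=11) = C(14,11) * p^11 * (1-p)^3
= 364 * 48828125/17592186044416 * 1331/4096
= 5914111328125/18014398509481984

5914111328125/18014398509481984


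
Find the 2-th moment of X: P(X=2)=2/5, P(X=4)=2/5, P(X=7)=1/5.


E[X^2] = sum(x^2 * P(x))
= 4*2/5 + 16*2/5 + 49*1/5
= 89/5

89/5


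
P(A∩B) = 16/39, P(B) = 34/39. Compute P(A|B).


P(A|B) = P(A∩B)/P(B) = (16/39)/(34/39) = 16/34 = 8/17

8/17


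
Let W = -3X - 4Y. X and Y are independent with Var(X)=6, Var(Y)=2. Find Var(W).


Independence => Cov(X,Y)=0
Var(-3X - 4Y) = (-3)^2*Var(X) + (-4)^2*Var(Y)
= 9*6 + 16*2 = 86

86


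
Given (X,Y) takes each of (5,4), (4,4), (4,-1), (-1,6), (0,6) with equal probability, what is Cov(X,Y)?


E[X]=12/5, E[Y]=19/5, E[XY]=26/5
Cov(X,Y) = E[XY] - E[X]E[Y] = 26/5 - 12/5*19/5 = -98/25

-98/25


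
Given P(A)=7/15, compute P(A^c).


P(A') = 1 - P(A) = 1 - 7/15 = 8/15

8/15


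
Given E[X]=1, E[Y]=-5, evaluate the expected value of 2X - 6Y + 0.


E[2X - 6Y + 0] = 2*E[X] - 6*E[Y] + 0
= (2)*(1) + (-6)*(-5) + (0)
= 2 + 30 + 0 = 32

32


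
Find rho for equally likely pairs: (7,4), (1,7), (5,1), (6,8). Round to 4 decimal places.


Cov(X,Y) = -1.7500, Var(X) = 5.1875, Var(Y) = 7.5000
rho = Cov/(sqrt(VarX)*sqrt(VarY)) = -0.2806

-0.2806


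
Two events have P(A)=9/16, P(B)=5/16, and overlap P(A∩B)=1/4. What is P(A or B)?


P(A∪B) = P(A) + P(B) - P(A∩B)
= 9/16 + 5/16 - 1/4 = 5/8

5/8


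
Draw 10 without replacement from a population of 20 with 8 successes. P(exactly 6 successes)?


P(X=6) = C(8,6)*C(12,4) / C(20,10)
= 28*495 / 184756
= 13860/184756 = 315/4199

315/4199


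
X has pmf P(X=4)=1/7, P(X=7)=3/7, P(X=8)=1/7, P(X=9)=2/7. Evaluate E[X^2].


E[X^2] = sum(x^2 * P(x))
= 16*1/7 + 49*3/7 + 64*1/7 + 81*2/7
= 389/7

389/7


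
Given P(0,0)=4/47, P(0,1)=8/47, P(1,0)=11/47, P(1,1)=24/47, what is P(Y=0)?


P(Y=0) = P(0,0)+P(1,0) = 4/47 + 11/47 = 15/47

15/47


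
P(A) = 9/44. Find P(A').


P(A') = 1 - P(A) = 1 - 9/44 = 35/44

35/44


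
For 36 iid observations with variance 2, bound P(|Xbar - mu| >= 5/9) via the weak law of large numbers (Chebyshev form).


Var(Xbar) = Var(X)/n = 2/36
Chebyshev: P(|Xbar-mu| >= 5/9) <= Var(Xbar)/(5/9)^2 = (1/18)/(25/81) = 9/50

9/50


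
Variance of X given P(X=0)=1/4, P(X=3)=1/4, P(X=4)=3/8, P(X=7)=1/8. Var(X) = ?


E[X] = 25/8, E[X^2] = 115/8
Var(X) = E[X^2] - (E[X])^2 = 115/8 - (25/8)^2 = 295/64

295/64


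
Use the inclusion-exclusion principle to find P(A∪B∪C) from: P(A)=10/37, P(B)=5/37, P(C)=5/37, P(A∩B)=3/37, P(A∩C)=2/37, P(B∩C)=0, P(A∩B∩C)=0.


P(A∪B∪C) = P(A)+P(B)+P(C) - P(AB)-P(AC)-P(BC) + P(ABC)
= 10/37+5/37+5/37 - 3/37-2/37-0 + 0
= 15/37

15/37


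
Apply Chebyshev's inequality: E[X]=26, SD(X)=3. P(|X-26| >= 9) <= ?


k = 9/3 = 3
Chebyshev: P(|X-mu| >= k*sigma) <= 1/k^2 = 1/3^2 = 1/9

1/9


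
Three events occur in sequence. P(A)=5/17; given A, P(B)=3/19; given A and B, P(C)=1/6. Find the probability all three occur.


P(A∩B∩C) = P(A) * P(B|A) * P(C|A∩B)
= 5/17 * 3/19 * 1/6
= 15/323 * 1/6 = 5/646

5/646


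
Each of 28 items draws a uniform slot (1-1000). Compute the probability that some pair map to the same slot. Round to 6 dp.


P(all different) = prod((1000-i)/1000 for i=0..27) = 0.682827
P(at least one match) = 1 - 0.682827 = 0.317173

0.317173


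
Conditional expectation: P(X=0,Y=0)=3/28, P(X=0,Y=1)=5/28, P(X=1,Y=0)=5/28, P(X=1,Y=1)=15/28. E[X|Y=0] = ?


P(Y=0) = 8/28
E[X|Y=0] = (0*3 + 1*5)/8 = 5/8

5/8


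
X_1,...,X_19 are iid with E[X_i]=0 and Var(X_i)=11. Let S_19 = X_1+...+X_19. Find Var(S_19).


By independence, Var(S_n) = n*Var(X_1) = 19*11 = 209

209


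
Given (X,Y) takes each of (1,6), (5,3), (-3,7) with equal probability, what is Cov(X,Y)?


E[X]=1, E[Y]=16/3, E[XY]=0
Cov(X,Y) = E[XY] - E[X]E[Y] = 0 - 1*16/3 = -16/3

-16/3


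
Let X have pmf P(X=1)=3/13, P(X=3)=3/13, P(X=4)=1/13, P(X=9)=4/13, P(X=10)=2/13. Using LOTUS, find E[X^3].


E[X^3] = sum(g(x)*P(x))
= 1*3/13 + 27*3/13 + 64*1/13 + 729*4/13 + 1000*2/13
= 5064/13

5064/13


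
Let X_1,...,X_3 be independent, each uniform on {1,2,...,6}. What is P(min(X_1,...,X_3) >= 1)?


P(min >= 1) = P(all X_i >= 1) = (P(X_1 >= 1))^3
= (6/6)^3 = 1^3 = 1

1


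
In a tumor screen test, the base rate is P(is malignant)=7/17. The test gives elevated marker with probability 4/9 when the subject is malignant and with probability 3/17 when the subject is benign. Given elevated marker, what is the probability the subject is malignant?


P(A) = P(A|B)P(B) + P(A|B')P(B') = 4/9*7/17 + 3/17*10/17 = 746/2601
P(B|A) = P(A|B)P(B)/P(A) = (28/153)/(746/2601) = 238/373

238/373


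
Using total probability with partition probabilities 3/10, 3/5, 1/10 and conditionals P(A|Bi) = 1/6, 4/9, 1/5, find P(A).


P(A) = P(A|B1)P(B1) + P(A|B2)P(B2) + P(A|B3)P(B3)
= 1/6*3/10 + 4/9*3/5 + 1/5*1/10
= 1/20 + 4/15 + 1/50 = 101/300

101/300


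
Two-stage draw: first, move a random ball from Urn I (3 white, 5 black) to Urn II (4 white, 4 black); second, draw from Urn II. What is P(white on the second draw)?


P(transfer white) = 3/8; P(transfer black) = 5/8
If white transferred: Urn II has 5 white of 9, so P(white|white moved) = 5/9
If black transferred: Urn II has 4 white of 9, so P(white|black moved) = 4/9
By total probability: P(white) = 3/8*5/9 + 5/8*4/9 = 35/72

35/72


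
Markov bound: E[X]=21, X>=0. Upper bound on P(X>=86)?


Markov: P(X >= a) <= E[X]/a
P(X >= 86) <= 21/86

21/86


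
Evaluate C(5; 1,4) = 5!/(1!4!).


5! = 120
Denominator: 1!=1 * 4!=24
Coefficient = 120 / 24 = 5

5


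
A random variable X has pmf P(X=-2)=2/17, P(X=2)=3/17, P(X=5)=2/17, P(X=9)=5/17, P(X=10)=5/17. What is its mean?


E[X] = sum(x * P(x))
= -2*2/17 + 2*3/17 + 5*2/17 + 9*5/17 + 10*5/17
= 107/17

107/17


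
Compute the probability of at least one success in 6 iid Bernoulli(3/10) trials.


P(at least one) = 1 - P(none)
P(none) = (1 - 3/10)^6 = (7/10)^6 = 117649/1000000
P(at least one) = 1 - 117649/1000000 = 882351/1000000

882351/1000000


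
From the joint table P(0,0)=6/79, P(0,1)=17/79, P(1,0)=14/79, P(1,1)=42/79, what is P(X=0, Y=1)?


Read from table: P(X=0, Y=1) = 17/79

17/79


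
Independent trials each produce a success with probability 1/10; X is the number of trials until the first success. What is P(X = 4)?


P(X=4) = (1-p)^3 * p = (9/10)^3 * 1/10
= 729/1000 * 1/10 = 729/10000

729/10000


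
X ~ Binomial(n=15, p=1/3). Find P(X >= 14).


P(X>=14) = P(X=14) + P(X=15)
= 10/4782969 + 1/14348907
= 31/14348907

31/14348907


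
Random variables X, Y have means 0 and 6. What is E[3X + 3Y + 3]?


E[3X + 3Y + 3] = 3*E[X] + 3*E[Y] + 3
= (3)*(0) + (3)*(6) + (3)
= 0 + 18 + 3 = 21

21


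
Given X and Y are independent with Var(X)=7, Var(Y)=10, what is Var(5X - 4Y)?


Independence => Cov(X,Y)=0
Var(5X - 4Y) = 5^2*Var(X) + (-4)^2*Var(Y)
= 25*7 + 16*10 = 335

335


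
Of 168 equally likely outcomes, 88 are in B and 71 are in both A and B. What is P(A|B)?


P(A|B) = P(A∩B)/P(B) = (71/168)/(88/168) = 71/88

71/88


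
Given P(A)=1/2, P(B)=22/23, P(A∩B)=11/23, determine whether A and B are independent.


P(A)*P(B) = 1/2*22/23 = 11/23
P(A∩B) = 11/23, which equals P(A)P(B), so independent

Yes, A and B are independent


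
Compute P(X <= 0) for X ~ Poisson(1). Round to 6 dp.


P(X<=0) = e^(-1)*1^0/0!
≈ 0.3678794412
≈ 0.367879

0.367879


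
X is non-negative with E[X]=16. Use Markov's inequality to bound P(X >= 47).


Markov: P(X >= a) <= E[X]/a
P(X >= 47) <= 16/47

16/47


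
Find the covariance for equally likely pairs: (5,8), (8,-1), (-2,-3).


E[X]=11/3, E[Y]=4/3, E[XY]=38/3
Cov(X,Y) = E[XY] - E[X]E[Y] = 38/3 - 11/3*4/3 = 70/9

70/9


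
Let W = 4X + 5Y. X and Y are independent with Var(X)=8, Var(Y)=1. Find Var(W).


Independence => Cov(X,Y)=0
Var(4X + 5Y) = 4^2*Var(X) + 5^2*Var(Y)
= 16*8 + 25*1 = 153

153


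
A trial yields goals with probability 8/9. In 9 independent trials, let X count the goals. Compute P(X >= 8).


P(X>=8) = P(X=8) + P(X=9)
= 16777216/43046721 + 134217728/387420489
= 285212672/387420489

285212672/387420489


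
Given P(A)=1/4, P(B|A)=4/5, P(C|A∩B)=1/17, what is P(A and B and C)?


P(A∩B∩C) = P(A) * P(B|A) * P(C|A∩B)
= 1/4 * 4/5 * 1/17
= 1/5 * 1/17 = 1/85

1/85


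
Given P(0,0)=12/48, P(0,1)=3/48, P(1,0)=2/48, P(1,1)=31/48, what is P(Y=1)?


P(Y=1) = P(0,1)+P(1,1) = 3/48 + 31/48 = 34/48 = 17/24

17/24


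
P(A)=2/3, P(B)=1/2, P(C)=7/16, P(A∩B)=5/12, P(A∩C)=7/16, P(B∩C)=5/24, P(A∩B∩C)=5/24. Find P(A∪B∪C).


P(A∪B∪C) = P(A)+P(B)+P(C) - P(AB)-P(AC)-P(BC) + P(ABC)
= 2/3+1/2+7/16 - 5/12-7/16-5/24 + 5/24
= 3/4

3/4


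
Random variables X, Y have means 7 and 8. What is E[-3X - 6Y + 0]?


E[-3X - 6Y + 0] = -3*E[X] - 6*E[Y] + 0
= (-3)*(7) + (-6)*(8) + (0)
= -21 - 48 + 0 = -69

-69


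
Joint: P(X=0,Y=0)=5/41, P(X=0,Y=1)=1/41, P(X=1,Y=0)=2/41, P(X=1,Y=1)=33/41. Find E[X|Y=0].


P(Y=0) = 7/41
E[X|Y=0] = (0*5 + 1*2)/7 = 2/7

2/7


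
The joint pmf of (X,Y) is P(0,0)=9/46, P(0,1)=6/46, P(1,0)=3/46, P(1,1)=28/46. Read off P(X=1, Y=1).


Read from table: P(X=1, Y=1) = 28/46 = 14/23

14/23


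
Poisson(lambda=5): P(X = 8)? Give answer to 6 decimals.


P(X=8) = e^(-5) * 5^8 / 8!
≈ 0.006737946999 * 390625 / 40320
≈ 0.065278

0.065278


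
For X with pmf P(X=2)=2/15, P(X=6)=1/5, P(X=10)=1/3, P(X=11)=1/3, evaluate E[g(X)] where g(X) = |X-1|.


E[|X-1|] = sum(g(x)*P(x))
= 1*2/15 + 5*1/5 + 9*1/3 + 10*1/3
= 112/15

112/15


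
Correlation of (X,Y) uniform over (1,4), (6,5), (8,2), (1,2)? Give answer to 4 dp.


Cov(X,Y) = 0.0000, Var(X) = 9.5000, Var(Y) = 1.6875
rho = Cov/(sqrt(VarX)*sqrt(VarY)) = 0.0000

0.0000


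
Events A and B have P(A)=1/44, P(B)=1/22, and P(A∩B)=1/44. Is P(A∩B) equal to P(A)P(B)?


P(A)*P(B) = 1/44*1/22 = 1/968
P(A∩B) = 1/44 != 1/968, so not independent

No, A and B are not independent


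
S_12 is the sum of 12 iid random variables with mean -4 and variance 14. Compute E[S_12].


E[S_n] = n*E[X_1] = 12*-4 = -48

-48


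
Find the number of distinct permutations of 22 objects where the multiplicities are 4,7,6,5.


22! = 1124000727777607680000
Denominator: 4!=24 * 7!=5040 * 6!=720 * 5!=120
Coefficient = 1124000727777607680000 / 10450944000 = 107550162720

107550162720


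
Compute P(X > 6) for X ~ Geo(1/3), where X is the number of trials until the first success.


P(X > 6) = P(first 6 trials all fail) = (1-p)^6 = (2/3)^6 = 64/729

64/729


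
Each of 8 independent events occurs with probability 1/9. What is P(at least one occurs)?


P(at least one) = 1 - P(none)
P(none) = (1 - 1/9)^8 = (8/9)^8 = 16777216/43046721
P(at least one) = 1 - 16777216/43046721 = 26269505/43046721

26269505/43046721


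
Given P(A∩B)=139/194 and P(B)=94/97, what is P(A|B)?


P(A|B) = P(A∩B)/P(B) = (139/194)/(188/194) = 139/188

139/188


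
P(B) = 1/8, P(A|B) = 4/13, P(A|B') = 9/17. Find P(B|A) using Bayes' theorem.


P(A) = P(A|B)P(B) + P(A|B')P(B') = 4/13*1/8 + 9/17*7/8 = 887/1768
P(B|A) = P(A|B)P(B)/P(A) = (1/26)/(887/1768) = 68/887

68/887


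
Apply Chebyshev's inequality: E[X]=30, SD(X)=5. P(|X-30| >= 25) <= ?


k = 25/5 = 5
Chebyshev: P(|X-mu| >= k*sigma) <= 1/k^2 = 1/5^2 = 1/25

1/25


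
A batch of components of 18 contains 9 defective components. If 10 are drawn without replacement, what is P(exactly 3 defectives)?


P(X=3) = C(9,3)*C(9,7) / C(18,10)
= 84*36 / 43758
= 3024/43758 = 168/2431

168/2431


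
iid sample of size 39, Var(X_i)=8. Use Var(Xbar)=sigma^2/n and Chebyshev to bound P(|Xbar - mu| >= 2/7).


Var(Xbar) = Var(X)/n = 8/39
Chebyshev: P(|Xbar-mu| >= 2/7) <= Var(Xbar)/(2/7)^2 = (8/39)/(4/49) = 98/39
Bound exceeds 1, so trivial bound: 1

1


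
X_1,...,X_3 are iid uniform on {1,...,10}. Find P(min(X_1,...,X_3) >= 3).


P(min >= 3) = P(all X_i >= 3) = (P(X_1 >= 3))^3
= (8/10)^3 = (4/5)^3 = 64/125

64/125


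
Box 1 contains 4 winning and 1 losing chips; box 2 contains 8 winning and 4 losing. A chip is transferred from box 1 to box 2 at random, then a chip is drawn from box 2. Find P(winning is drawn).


P(transfer winning) = 4/5; P(transfer losing) = 1/5
If winning transferred: Urn II has 9 winning of 13, so P(winning|winning moved) = 9/13
If losing transferred: Urn II has 8 winning of 13, so P(winning|losing moved) = 8/13
By total probability: P(winning) = 4/5*9/13 + 1/5*8/13 = 44/65

44/65


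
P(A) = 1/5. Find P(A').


P(A') = 1 - P(A) = 1 - 1/5 = 4/5

4/5


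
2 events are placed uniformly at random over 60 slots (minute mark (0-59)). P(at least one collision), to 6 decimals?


P(all different) = prod((60-i)/60 for i=0..1) = 0.983333
P(at least one match) = 1 - 0.983333 = 0.016667

0.016667


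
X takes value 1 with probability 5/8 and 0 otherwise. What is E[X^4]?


For Bernoulli: X in {0,1}
E[X^4] = 0^4*(1-5/8) + 1^4*5/8 = 5/8

5/8


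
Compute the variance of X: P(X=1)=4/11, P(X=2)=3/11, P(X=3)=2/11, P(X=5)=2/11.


E[X] = 26/11, E[X^2] = 84/11
Var(X) = E[X^2] - (E[X])^2 = 84/11 - (26/11)^2 = 248/121

248/121


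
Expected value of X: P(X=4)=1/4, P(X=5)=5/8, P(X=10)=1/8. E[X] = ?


E[X] = sum(x * P(x))
= 4*1/4 + 5*5/8 + 10*1/8
= 43/8

43/8


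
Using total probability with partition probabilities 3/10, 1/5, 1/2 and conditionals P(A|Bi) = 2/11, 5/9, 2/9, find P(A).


P(A) = P(A|B1)P(B1) + P(A|B2)P(B2) + P(A|B3)P(B3)
= 2/11*3/10 + 5/9*1/5 + 2/9*1/2
= 3/55 + 1/9 + 1/9 = 137/495

137/495


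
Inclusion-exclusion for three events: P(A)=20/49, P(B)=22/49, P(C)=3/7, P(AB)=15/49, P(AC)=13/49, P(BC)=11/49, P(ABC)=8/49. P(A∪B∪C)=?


P(A∪B∪C) = P(A)+P(B)+P(C) - P(AB)-P(AC)-P(BC) + P(ABC)
= 20/49+22/49+3/7 - 15/49-13/49-11/49 + 8/49
= 32/49

32/49


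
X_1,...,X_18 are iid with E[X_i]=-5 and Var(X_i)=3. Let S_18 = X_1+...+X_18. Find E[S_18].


E[S_n] = n*E[X_1] = 18*-5 = -90

-90


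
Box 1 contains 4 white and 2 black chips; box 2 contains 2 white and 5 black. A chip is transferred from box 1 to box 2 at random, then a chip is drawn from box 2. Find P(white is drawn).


P(transfer white) = 4/6 = 2/3; P(transfer black) = 1/3
If white transferred: Urn II has 3 white of 8, so P(white|white moved) = 3/8
If black transferred: Urn II has 2 white of 8, so P(white|black moved) = 1/4
By total probability: P(white) = 2/3*3/8 + 1/3*1/4 = 1/3

1/3


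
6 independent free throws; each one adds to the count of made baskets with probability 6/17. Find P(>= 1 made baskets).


P(at least one) = 1 - P(none)
P(none) = (1 - 6/17)^6 = (11/17)^6 = 1771561/24137569
P(at least one) = 1 - 1771561/24137569 = 22366008/24137569

22366008/24137569


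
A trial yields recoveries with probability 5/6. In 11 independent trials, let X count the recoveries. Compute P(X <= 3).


P(X<=3) = P(X=0) + P(X=1) + P(X=2) + P(X=3)
= 1/362797056 + 55/362797056 + 1375/362797056 + 6875/120932352
= 919/15116544

919/15116544


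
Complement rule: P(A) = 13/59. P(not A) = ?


P(A') = 1 - P(A) = 1 - 13/59 = 46/59

46/59


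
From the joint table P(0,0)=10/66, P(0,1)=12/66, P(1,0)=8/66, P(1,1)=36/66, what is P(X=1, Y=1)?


Read from table: P(X=1, Y=1) = 36/66 = 6/11

6/11


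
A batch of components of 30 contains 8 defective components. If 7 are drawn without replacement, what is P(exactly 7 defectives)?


P(X=7) = C(8,7)*C(22,0) / C(30,7)
= 8*1 / 2035800
= 8/2035800 = 1/254475

1/254475


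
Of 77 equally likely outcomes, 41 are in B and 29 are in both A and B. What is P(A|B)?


P(A|B) = P(A∩B)/P(B) = (29/77)/(41/77) = 29/41

29/41


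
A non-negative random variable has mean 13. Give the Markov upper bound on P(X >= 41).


Markov: P(X >= a) <= E[X]/a
P(X >= 41) <= 13/41

13/41


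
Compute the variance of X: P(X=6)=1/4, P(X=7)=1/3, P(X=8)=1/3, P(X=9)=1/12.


E[X] = 29/4, E[X^2] = 641/12
Var(X) = E[X^2] - (E[X])^2 = 641/12 - (29/4)^2 = 41/48

41/48


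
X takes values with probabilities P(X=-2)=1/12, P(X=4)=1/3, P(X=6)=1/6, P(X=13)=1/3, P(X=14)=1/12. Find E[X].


E[X] = sum(x * P(x))
= -2*1/12 + 4*1/3 + 6*1/6 + 13*1/3 + 14*1/12
= 23/3

23/3


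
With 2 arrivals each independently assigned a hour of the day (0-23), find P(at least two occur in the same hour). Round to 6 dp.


P(all different) = prod((24-i)/24 for i=0..1) = 0.958333
P(at least one match) = 1 - 0.958333 = 0.041667

0.041667


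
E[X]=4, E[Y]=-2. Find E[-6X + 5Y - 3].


E[-6X + 5Y - 3] = -6*E[X] + 5*E[Y] - 3
= (-6)*(4) + (5)*(-2) + (-3)
= -24 - 10 - 3 = -37

-37


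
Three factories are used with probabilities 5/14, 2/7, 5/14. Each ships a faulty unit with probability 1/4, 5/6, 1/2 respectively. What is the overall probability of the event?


P(A) = P(A|B1)P(B1) + P(A|B2)P(B2) + P(A|B3)P(B3)
= 1/4*5/14 + 5/6*2/7 + 1/2*5/14
= 5/56 + 5/21 + 5/28 = 85/168

85/168


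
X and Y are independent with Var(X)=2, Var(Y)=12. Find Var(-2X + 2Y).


Independence => Cov(X,Y)=0
Var(-2X + 2Y) = (-2)^2*Var(X) + 2^2*Var(Y)
= 4*2 + 4*12 = 56

56


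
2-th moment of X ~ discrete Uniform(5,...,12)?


E[X^2] = (1/8) * sum(x^2 for x=5..12)
= 620/8 = 155/2

155/2


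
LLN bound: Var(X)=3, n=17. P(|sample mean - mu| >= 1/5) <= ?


Var(Xbar) = Var(X)/n = 3/17
Chebyshev: P(|Xbar-mu| >= 1/5) <= Var(Xbar)/(1/5)^2 = (3/17)/(1/25) = 75/17
Bound exceeds 1, so trivial bound: 1

1


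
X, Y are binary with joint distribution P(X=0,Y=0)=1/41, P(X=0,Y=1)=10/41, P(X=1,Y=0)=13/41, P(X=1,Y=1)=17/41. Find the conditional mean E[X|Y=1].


P(Y=1) = 27/41
E[X|Y=1] = (0*10 + 1*17)/27 = 17/27

17/27


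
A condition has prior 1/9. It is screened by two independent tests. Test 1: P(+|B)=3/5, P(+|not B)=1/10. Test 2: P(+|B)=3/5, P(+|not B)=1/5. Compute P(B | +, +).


After test 1: P(+) = 3/5*1/9 + 1/10*8/9 = 7/45
P(B|+) = (1/15)/(7/45) = 3/7
After test 2 (use post1 as new prior): P(+) = 3/5*3/7 + 1/5*4/7 = 13/35
P(B|+,+) = (9/35)/(13/35) = 9/13

9/13


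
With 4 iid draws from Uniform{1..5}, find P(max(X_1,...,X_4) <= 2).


P(max <= 2) = P(all X_i <= 2) = (P(X_1 <= 2))^4
= (2/5)^4 = 16/625

16/625


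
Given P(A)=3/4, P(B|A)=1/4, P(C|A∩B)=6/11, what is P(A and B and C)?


P(A∩B∩C) = P(A) * P(B|A) * P(C|A∩B)
= 3/4 * 1/4 * 6/11
= 3/16 * 6/11 = 9/88

9/88


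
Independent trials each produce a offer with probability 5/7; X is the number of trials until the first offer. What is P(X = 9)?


P(X=9) = (1-p)^8 * p = (2/7)^8 * 5/7
= 256/5764801 * 5/7 = 1280/40353607

1280/40353607


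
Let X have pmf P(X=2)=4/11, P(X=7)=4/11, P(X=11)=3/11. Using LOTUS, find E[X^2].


E[X^2] = sum(g(x)*P(x))
= 4*4/11 + 49*4/11 + 121*3/11
= 575/11

575/11


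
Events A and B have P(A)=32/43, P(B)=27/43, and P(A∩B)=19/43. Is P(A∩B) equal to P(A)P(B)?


P(A)*P(B) = 32/43*27/43 = 864/1849
P(A∩B) = 19/43 != 864/1849, so not independent

No, A and B are not independent


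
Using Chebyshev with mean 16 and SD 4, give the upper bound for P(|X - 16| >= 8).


k = 8/4 = 2
Chebyshev: P(|X-mu| >= k*sigma) <= 1/k^2 = 1/2^2 = 1/4

1/4


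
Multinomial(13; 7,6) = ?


13! = 6227020800
Denominator: 7!=5040 * 6!=720
Coefficient = 6227020800 / 3628800 = 1716

1716


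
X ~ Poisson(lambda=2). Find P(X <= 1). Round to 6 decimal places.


P(X<=1) = e^(-2)*2^0/0! + e^(-2)*2^1/1!
≈ 0.1353352832 + 0.2706705665
= 0.4060058497
≈ 0.406006

0.406006


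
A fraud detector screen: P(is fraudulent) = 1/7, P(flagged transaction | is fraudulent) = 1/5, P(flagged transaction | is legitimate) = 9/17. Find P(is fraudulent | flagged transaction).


P(A) = P(A|B)P(B) + P(A|B')P(B') = 1/5*1/7 + 9/17*6/7 = 41/85
P(B|A) = P(A|B)P(B)/P(A) = (1/35)/(41/85) = 17/287

17/287


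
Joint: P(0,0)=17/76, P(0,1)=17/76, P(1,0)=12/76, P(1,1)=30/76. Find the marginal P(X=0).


P(X=0) = P(0,0)+P(0,1) = 17/76 + 17/76 = 34/76 = 17/38

17/38


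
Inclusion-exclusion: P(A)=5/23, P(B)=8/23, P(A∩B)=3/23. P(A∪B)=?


P(A∪B) = P(A) + P(B) - P(A∩B)
= 5/23 + 8/23 - 3/23 = 10/23

10/23


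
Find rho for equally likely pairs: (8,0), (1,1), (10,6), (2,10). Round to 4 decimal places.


Cov(X,Y) = -2.0625, Var(X) = 14.6875, Var(Y) = 16.1875
rho = Cov/(sqrt(VarX)*sqrt(VarY)) = -0.1338

-0.1338


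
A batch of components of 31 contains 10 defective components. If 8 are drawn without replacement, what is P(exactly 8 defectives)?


P(X=8) = C(10,8)*C(21,0) / C(31,8)
= 45*1 / 7888725
= 45/7888725 = 1/175305

1/175305


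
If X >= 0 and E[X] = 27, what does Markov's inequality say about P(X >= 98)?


Markov: P(X >= a) <= E[X]/a
P(X >= 98) <= 27/98

27/98


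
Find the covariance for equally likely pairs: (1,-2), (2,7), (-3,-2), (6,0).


E[X]=3/2, E[Y]=3/4, E[XY]=9/2
Cov(X,Y) = E[XY] - E[X]E[Y] = 9/2 - 3/2*3/4 = 27/8

27/8


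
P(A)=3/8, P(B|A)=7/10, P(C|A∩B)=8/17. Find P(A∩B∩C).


P(A∩B∩C) = P(A) * P(B|A) * P(C|A∩B)
= 3/8 * 7/10 * 8/17
= 21/80 * 8/17 = 21/170

21/170


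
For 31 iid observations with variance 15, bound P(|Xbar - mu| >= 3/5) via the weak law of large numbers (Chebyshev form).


Var(Xbar) = Var(X)/n = 15/31
Chebyshev: P(|Xbar-mu| >= 3/5) <= Var(Xbar)/(3/5)^2 = (15/31)/(9/25) = 125/93
Bound exceeds 1, so trivial bound: 1

1


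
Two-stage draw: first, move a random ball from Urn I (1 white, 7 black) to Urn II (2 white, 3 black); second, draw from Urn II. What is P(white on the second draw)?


P(transfer white) = 1/8; P(transfer black) = 7/8
If white transferred: Urn II has 3 white of 6, so P(white|white moved) = 1/2
If black transferred: Urn II has 2 white of 6, so P(white|black moved) = 1/3
By total probability: P(white) = 1/8*1/2 + 7/8*1/3 = 17/48

17/48


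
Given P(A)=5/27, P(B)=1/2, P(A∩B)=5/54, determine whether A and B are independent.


P(A)*P(B) = 5/27*1/2 = 5/54
P(A∩B) = 5/54, which equals P(A)P(B), so independent

Yes, A and B are independent


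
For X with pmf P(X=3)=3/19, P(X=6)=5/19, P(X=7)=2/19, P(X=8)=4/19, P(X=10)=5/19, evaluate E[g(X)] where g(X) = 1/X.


E[1/X] = sum(g(x)*P(x))
= 1/3*3/19 + 1/6*5/19 + 1/7*2/19 + 1/8*4/19 + 1/10*5/19
= 131/798

131/798


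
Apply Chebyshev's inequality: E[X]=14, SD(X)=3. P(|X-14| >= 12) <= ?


k = 12/3 = 4
Chebyshev: P(|X-mu| >= k*sigma) <= 1/k^2 = 1/4^2 = 1/16

1/16


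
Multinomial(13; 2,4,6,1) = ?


13! = 6227020800
Denominator: 2!=2 * 4!=24 * 6!=720 * 1!=1
Coefficient = 6227020800 / 34560 = 180180

180180


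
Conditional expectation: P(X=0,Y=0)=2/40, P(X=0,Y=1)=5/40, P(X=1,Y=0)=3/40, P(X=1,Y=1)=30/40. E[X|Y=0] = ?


P(Y=0) = 5/40
E[X|Y=0] = (0*2 + 1*3)/5 = 3/5

3/5


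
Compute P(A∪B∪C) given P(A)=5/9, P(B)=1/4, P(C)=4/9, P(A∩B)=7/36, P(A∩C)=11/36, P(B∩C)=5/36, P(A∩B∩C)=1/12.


P(A∪B∪C) = P(A)+P(B)+P(C) - P(AB)-P(AC)-P(BC) + P(ABC)
= 5/9+1/4+4/9 - 7/36-11/36-5/36 + 1/12
= 25/36

25/36


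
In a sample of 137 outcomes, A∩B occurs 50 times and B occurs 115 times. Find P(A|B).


P(A|B) = P(A∩B)/P(B) = (50/137)/(115/137) = 50/115 = 10/23

10/23


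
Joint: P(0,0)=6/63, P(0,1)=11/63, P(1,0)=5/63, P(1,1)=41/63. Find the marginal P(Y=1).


P(Y=1) = P(0,1)+P(1,1) = 11/63 + 41/63 = 52/63

52/63


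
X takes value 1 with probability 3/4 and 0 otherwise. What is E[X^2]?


For Bernoulli: X in {0,1}
E[X^2] = 0^2*(1-3/4) + 1^2*3/4 = 3/4

3/4


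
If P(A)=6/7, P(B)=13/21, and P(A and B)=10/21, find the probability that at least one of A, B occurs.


P(A∪B) = P(A) + P(B) - P(A∩B)
= 6/7 + 13/21 - 10/21 = 1

1


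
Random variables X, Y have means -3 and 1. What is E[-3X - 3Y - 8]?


E[-3X - 3Y - 8] = -3*E[X] - 3*E[Y] - 8
= (-3)*(-3) + (-3)*(1) + (-8)
= 9 - 3 - 8 = -2

-2


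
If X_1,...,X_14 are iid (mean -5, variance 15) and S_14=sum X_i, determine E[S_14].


E[S_n] = n*E[X_1] = 14*-5 = -70

-70


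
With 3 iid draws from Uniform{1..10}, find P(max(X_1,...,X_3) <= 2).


P(max <= 2) = P(all X_i <= 2) = (P(X_1 <= 2))^3
= (2/10)^3 = (1/5)^3 = 1/125

1/125


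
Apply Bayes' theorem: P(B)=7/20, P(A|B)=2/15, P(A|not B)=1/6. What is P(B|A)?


P(A) = P(A|B)P(B) + P(A|B')P(B') = 2/15*7/20 + 1/6*13/20 = 31/200
P(B|A) = P(A|B)P(B)/P(A) = (7/150)/(31/200) = 28/93

28/93


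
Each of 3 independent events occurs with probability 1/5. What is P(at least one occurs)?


P(at least one) = 1 - P(none)
P(none) = (1 - 1/5)^3 = (4/5)^3 = 64/125
P(at least one) = 1 - 64/125 = 61/125

61/125


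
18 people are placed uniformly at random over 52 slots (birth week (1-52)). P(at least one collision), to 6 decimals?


P(all different) = prod((52-i)/52 for i=0..17) = 0.035353
P(at least one match) = 1 - 0.035353 = 0.964647

0.964647


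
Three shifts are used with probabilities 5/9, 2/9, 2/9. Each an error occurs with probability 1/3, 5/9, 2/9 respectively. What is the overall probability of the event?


P(A) = P(A|B1)P(B1) + P(A|B2)P(B2) + P(A|B3)P(B3)
= 1/3*5/9 + 5/9*2/9 + 2/9*2/9
= 5/27 + 10/81 + 4/81 = 29/81

29/81


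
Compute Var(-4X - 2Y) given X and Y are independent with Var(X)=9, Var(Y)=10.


Independence => Cov(X,Y)=0
Var(-4X - 2Y) = (-4)^2*Var(X) + (-2)^2*Var(Y)
= 16*9 + 4*10 = 184

184


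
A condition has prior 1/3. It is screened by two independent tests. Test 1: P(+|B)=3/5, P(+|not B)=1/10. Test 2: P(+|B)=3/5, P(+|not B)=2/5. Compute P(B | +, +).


After test 1: P(+) = 3/5*1/3 + 1/10*2/3 = 4/15
P(B|+) = (1/5)/(4/15) = 3/4
After test 2 (use post1 as new prior): P(+) = 3/5*3/4 + 2/5*1/4 = 11/20
P(B|+,+) = (9/20)/(11/20) = 9/11

9/11


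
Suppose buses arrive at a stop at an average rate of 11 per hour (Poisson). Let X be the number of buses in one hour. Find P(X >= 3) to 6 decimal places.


P(X>=3) = 1 - P(X<=2) = 1 - (e^(-11)*11^0/0! + e^(-11)*11^1/1! + e^(-11)*11^2/2!)
≈ 1 - (0.0000167017 + 0.0001837187 + 0.0010104529)
= 1 - 0.0012108733 = 0.9987891267
≈ 0.998789

0.998789


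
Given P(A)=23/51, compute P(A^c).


P(A') = 1 - P(A) = 1 - 23/51 = 28/51

28/51


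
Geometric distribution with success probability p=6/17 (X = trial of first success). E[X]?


For geometric (trials until first success), E[X] = 1/p = 1/(6/17) = 17/6

17/6


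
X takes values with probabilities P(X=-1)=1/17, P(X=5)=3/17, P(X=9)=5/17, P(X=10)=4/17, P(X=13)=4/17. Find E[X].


E[X] = sum(x * P(x))
= -1*1/17 + 5*3/17 + 9*5/17 + 10*4/17 + 13*4/17
= 151/17

151/17


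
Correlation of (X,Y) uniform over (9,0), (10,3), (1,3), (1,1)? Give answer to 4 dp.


Cov(X,Y) = -0.6875, Var(X) = 18.1875, Var(Y) = 1.6875
rho = Cov/(sqrt(VarX)*sqrt(VarY)) = -0.1241

-0.1241


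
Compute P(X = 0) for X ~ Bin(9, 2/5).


P(X=0) = C(9,0) * p^0 * (1-p)^9
= 1 * 1 * 19683/1953125
= 19683/1953125

19683/1953125


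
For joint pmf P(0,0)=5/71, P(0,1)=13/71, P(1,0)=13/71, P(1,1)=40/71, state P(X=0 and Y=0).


Read from table: P(X=0, Y=0) = 5/71

5/71


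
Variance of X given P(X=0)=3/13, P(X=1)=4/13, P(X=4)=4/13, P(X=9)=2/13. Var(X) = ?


E[X] = 38/13, E[X^2] = 230/13
Var(X) = E[X^2] - (E[X])^2 = 230/13 - (38/13)^2 = 1546/169

1546/169


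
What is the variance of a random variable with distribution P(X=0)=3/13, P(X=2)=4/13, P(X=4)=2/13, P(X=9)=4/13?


E[X] = 4, E[X^2] = 372/13
Var(X) = E[X^2] - (E[X])^2 = 372/13 - (4)^2 = 164/13

164/13


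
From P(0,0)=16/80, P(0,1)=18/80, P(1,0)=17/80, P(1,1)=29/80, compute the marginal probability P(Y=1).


P(Y=1) = P(0,1)+P(1,1) = 18/80 + 29/80 = 47/80

47/80


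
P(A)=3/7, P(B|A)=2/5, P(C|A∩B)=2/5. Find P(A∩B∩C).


P(A∩B∩C) = P(A) * P(B|A) * P(C|A∩B)
= 3/7 * 2/5 * 2/5
= 6/35 * 2/5 = 12/175

12/175


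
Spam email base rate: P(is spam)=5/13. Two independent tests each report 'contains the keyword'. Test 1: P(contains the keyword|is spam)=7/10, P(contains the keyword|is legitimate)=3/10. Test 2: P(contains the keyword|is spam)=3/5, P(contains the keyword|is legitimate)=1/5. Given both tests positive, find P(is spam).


After test 1: P(+) = 7/10*5/13 + 3/10*8/13 = 59/130
P(B|+) = (7/26)/(59/130) = 35/59
After test 2 (use post1 as new prior): P(+) = 3/5*35/59 + 1/5*24/59 = 129/295
P(B|+,+) = (21/59)/(129/295) = 35/43

35/43


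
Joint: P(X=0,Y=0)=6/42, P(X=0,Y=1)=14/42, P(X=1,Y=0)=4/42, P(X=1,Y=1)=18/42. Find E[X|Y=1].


P(Y=1) = 32/42
E[X|Y=1] = (0*14 + 1*18)/32 = 18/32 = 9/16

9/16


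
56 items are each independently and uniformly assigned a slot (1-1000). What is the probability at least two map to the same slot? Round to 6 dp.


P(all different) = prod((1000-i)/1000 for i=0..55) = 0.208189
P(at least one match) = 1 - 0.208189 = 0.791811

0.791811


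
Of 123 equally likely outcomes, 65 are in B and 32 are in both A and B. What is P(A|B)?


P(A|B) = P(A∩B)/P(B) = (32/123)/(65/123) = 32/65

32/65


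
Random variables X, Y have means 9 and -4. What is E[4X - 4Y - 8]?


E[4X - 4Y - 8] = 4*E[X] - 4*E[Y] - 8
= (4)*(9) + (-4)*(-4) + (-8)
= 36 + 16 - 8 = 44

44


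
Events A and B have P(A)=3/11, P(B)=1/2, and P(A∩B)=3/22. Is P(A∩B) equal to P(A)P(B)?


P(A)*P(B) = 3/11*1/2 = 3/22
P(A∩B) = 3/22, which equals P(A)P(B), so independent

Yes, A and B are independent


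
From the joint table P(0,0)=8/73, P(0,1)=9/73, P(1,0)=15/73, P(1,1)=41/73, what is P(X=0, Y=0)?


Read from table: P(X=0, Y=0) = 8/73

8/73


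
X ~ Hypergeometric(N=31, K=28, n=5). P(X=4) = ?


P(X=4) = C(28,4)*C(3,1) / C(31,5)
= 20475*3 / 169911
= 61425/169911 = 325/899

325/899


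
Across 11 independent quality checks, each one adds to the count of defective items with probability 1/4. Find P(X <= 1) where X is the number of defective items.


P(X<=1) = P(X=0) + P(X=1)
= 177147/4194304 + 649539/4194304
= 413343/2097152

413343/2097152


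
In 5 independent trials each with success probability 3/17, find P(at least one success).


P(at least one) = 1 - P(none)
P(none) = (1 - 3/17)^5 = (14/17)^5 = 537824/1419857
P(at least one) = 1 - 537824/1419857 = 882033/1419857

882033/1419857


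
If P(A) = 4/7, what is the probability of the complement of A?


P(A') = 1 - P(A) = 1 - 4/7 = 3/7

3/7


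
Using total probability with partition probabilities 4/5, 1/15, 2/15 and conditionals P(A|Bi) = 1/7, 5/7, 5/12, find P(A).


P(A) = P(A|B1)P(B1) + P(A|B2)P(B2) + P(A|B3)P(B3)
= 1/7*4/5 + 5/7*1/15 + 5/12*2/15
= 4/35 + 1/21 + 1/18 = 137/630

137/630


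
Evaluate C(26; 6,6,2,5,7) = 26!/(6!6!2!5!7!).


26! = 403291461126605635584000000
Denominator: 6!=720 * 6!=720 * 2!=2 * 5!=120 * 7!=5040
Coefficient = 403291461126605635584000000 / 627056640000 = 643149973065600

643149973065600


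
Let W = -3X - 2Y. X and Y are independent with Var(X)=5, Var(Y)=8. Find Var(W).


Independence => Cov(X,Y)=0
Var(-3X - 2Y) = (-3)^2*Var(X) + (-2)^2*Var(Y)
= 9*5 + 4*8 = 77

77


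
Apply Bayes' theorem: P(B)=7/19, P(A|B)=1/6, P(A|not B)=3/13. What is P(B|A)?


P(A) = P(A|B)P(B) + P(A|B')P(B') = 1/6*7/19 + 3/13*12/19 = 307/1482
P(B|A) = P(A|B)P(B)/P(A) = (7/114)/(307/1482) = 91/307

91/307


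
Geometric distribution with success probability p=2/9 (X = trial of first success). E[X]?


For geometric (trials until first success), E[X] = 1/p = 1/(2/9) = 9/2

9/2


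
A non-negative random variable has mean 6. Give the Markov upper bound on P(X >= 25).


Markov: P(X >= a) <= E[X]/a
P(X >= 25) <= 6/25

6/25


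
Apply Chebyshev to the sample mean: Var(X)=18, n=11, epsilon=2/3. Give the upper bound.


Var(Xbar) = Var(X)/n = 18/11
Chebyshev: P(|Xbar-mu| >= 2/3) <= Var(Xbar)/(2/3)^2 = (18/11)/(4/9) = 81/22
Bound exceeds 1, so trivial bound: 1

1


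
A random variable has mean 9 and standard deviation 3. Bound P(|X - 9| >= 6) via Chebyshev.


k = 6/3 = 2
Chebyshev: P(|X-mu| >= k*sigma) <= 1/k^2 = 1/2^2 = 1/4

1/4


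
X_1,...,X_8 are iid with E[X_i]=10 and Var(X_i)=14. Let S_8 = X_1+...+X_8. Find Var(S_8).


By independence, Var(S_n) = n*Var(X_1) = 8*14 = 112

112


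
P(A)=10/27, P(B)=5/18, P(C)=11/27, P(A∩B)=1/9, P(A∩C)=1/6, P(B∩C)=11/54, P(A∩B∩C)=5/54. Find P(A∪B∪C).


P(A∪B∪C) = P(A)+P(B)+P(C) - P(AB)-P(AC)-P(BC) + P(ABC)
= 10/27+5/18+11/27 - 1/9-1/6-11/54 + 5/54
= 2/3

2/3


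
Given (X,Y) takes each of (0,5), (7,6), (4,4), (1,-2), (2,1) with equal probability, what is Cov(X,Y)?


E[X]=14/5, E[Y]=14/5, E[XY]=58/5
Cov(X,Y) = E[XY] - E[X]E[Y] = 58/5 - 14/5*14/5 = 94/25

94/25


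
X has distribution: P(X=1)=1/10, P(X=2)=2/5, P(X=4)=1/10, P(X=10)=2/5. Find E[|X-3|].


E[|X-3|] = sum(g(x)*P(x))
= 2*1/10 + 1*2/5 + 1*1/10 + 7*2/5
= 7/2

7/2


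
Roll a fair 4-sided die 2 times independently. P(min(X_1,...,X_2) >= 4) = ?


P(min >= 4) = P(all X_i >= 4) = (P(X_1 >= 4))^2
= (1/4)^2 = 1/16

1/16


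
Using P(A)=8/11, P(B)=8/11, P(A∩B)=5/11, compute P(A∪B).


P(A∪B) = P(A) + P(B) - P(A∩B)
= 8/11 + 8/11 - 5/11 = 1

1


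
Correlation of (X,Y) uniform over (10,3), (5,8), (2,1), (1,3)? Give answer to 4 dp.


Cov(X,Y) = 1.8750, Var(X) = 12.2500, Var(Y) = 6.6875
rho = Cov/(sqrt(VarX)*sqrt(VarY)) = 0.2072

0.2072


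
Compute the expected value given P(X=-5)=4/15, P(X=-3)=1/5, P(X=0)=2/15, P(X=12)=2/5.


E[X] = sum(x * P(x))
= -5*4/15 - 3*1/5 + 0*2/15 + 12*2/5
= 43/15

43/15


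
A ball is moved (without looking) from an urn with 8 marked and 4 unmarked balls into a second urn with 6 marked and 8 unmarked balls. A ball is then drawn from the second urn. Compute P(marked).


P(transfer marked) = 8/12 = 2/3; P(transfer unmarked) = 1/3
If marked transferred: Urn II has 7 marked of 15, so P(marked|marked moved) = 7/15
If unmarked transferred: Urn II has 6 marked of 15, so P(marked|unmarked moved) = 2/5
By total probability: P(marked) = 2/3*7/15 + 1/3*2/5 = 4/9

4/9


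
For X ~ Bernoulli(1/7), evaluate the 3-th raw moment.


For Bernoulli: X in {0,1}
E[X^3] = 0^3*(1-1/7) + 1^3*1/7 = 1/7

1/7


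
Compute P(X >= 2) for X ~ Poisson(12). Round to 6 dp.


P(X>=2) = 1 - P(X<=1) = 1 - (e^(-12)*12^0/0! + e^(-12)*12^1/1!)
≈ 1 - (0.0000061442 + 0.0000737305)
= 1 - 0.0000798747 = 0.9999201253
≈ 0.999920

0.999920


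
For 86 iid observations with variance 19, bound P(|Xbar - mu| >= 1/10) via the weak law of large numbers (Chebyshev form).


Var(Xbar) = Var(X)/n = 19/86
Chebyshev: P(|Xbar-mu| >= 1/10) <= Var(Xbar)/(1/10)^2 = (19/86)/(1/100) = 950/43
Bound exceeds 1, so trivial bound: 1

1


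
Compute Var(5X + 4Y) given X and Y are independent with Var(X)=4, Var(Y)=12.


Independence => Cov(X,Y)=0
Var(5X + 4Y) = 5^2*Var(X) + 4^2*Var(Y)
= 25*4 + 16*12 = 292

292


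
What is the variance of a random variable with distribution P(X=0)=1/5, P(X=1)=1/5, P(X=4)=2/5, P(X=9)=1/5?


E[X] = 18/5, E[X^2] = 114/5
Var(X) = E[X^2] - (E[X])^2 = 114/5 - (18/5)^2 = 246/25

246/25


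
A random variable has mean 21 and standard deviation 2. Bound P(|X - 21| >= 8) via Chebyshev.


k = 8/2 = 4
Chebyshev: P(|X-mu| >= k*sigma) <= 1/k^2 = 1/4^2 = 1/16

1/16


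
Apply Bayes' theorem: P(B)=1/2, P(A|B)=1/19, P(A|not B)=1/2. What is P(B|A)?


P(A) = P(A|B)P(B) + P(A|B')P(B') = 1/19*1/2 + 1/2*1/2 = 21/76
P(B|A) = P(A|B)P(B)/P(A) = (1/38)/(21/76) = 2/21

2/21


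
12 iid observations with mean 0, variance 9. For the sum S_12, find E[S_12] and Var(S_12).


E[S_n] = n*mu = 12*0 = 0
Var(S_n) = n*sigma^2 = 12*9 = 108

E[S_12]=0, Var(S_12)=108


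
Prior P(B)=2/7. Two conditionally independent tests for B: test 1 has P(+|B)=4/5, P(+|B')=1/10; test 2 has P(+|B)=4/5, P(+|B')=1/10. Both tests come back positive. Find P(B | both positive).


After test 1: P(+) = 4/5*2/7 + 1/10*5/7 = 3/10
P(B|+) = (8/35)/(3/10) = 16/21
After test 2 (use post1 as new prior): P(+) = 4/5*16/21 + 1/10*5/21 = 19/30
P(B|+,+) = (64/105)/(19/30) = 128/133

128/133


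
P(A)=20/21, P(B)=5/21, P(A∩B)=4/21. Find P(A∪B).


P(A∪B) = P(A) + P(B) - P(A∩B)
= 20/21 + 5/21 - 4/21 = 1

1


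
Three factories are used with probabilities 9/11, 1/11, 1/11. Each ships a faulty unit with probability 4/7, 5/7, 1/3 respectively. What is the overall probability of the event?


P(A) = P(A|B1)P(B1) + P(A|B2)P(B2) + P(A|B3)P(B3)
= 4/7*9/11 + 5/7*1/11 + 1/3*1/11
= 36/77 + 5/77 + 1/33 = 130/231

130/231


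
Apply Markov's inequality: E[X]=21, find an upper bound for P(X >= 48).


Markov: P(X >= a) <= E[X]/a
P(X >= 48) <= 21/48 = 7/16

7/16


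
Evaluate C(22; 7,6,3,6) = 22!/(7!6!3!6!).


22! = 1124000727777607680000
Denominator: 7!=5040 * 6!=720 * 3!=6 * 6!=720
Coefficient = 1124000727777607680000 / 15676416000 = 71700108480

71700108480


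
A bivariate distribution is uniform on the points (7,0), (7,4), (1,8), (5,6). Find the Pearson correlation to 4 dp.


Cov(X,Y) = -6.0000, Var(X) = 6.0000, Var(Y) = 8.7500
rho = Cov/(sqrt(VarX)*sqrt(VarY)) = -0.8281

-0.8281


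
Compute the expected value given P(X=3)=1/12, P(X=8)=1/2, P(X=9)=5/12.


E[X] = sum(x * P(x))
= 3*1/12 + 8*1/2 + 9*5/12
= 8

8


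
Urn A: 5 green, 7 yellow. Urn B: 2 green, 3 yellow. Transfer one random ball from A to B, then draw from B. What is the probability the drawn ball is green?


P(transfer green) = 5/12; P(transfer yellow) = 7/12
If green transferred: Urn II has 3 green of 6, so P(green|green moved) = 1/2
If yellow transferred: Urn II has 2 green of 6, so P(green|yellow moved) = 1/3
By total probability: P(green) = 5/12*1/2 + 7/12*1/3 = 29/72

29/72


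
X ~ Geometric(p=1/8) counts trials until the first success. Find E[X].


For geometric (trials until first success), E[X] = 1/p = 1/(1/8) = 8

8


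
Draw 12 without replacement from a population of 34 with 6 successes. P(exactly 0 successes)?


P(X=0) = C(6,0)*C(28,12) / C(34,12)
= 1*30421755 / 548354040
= 30421755/548354040 = 399/7192

399/7192


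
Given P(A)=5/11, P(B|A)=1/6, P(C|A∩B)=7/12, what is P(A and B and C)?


P(A∩B∩C) = P(A) * P(B|A) * P(C|A∩B)
= 5/11 * 1/6 * 7/12
= 5/66 * 7/12 = 35/792

35/792


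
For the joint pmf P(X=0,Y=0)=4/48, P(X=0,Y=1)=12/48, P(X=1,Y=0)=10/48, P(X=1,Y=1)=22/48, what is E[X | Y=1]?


P(Y=1) = 34/48
E[X|Y=1] = (0*12 + 1*22)/34 = 22/34 = 11/17

11/17


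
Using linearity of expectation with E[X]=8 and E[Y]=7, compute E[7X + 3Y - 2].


E[7X + 3Y - 2] = 7*E[X] + 3*E[Y] - 2
= (7)*(8) + (3)*(7) + (-2)
= 56 + 21 - 2 = 75

75


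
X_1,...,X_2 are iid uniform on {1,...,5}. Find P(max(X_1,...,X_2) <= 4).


P(max <= 4) = P(all X_i <= 4) = (P(X_1 <= 4))^2
= (4/5)^2 = 16/25

16/25


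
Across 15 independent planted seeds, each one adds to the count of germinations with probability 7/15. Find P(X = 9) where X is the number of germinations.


P(X=9) = C(15,9) * p^9 * (1-p)^6
= 5005 * 40353607/38443359375 * 262144/11390625
= 10589034409361408/87578778076171875

10589034409361408/87578778076171875


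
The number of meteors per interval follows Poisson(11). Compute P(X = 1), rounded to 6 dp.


P(X=1) = e^(-11) * 11^1 / 1!
≈ 0.00001670170079 * 11 / 1
≈ 0.000184

0.000184


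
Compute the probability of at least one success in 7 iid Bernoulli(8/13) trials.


P(at least one) = 1 - P(none)
P(none) = (1 - 8/13)^7 = (5/13)^7 = 78125/62748517
P(at least one) = 1 - 78125/62748517 = 62670392/62748517

62670392/62748517


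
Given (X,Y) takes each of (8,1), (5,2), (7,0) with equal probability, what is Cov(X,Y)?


E[X]=20/3, E[Y]=1, E[XY]=6
Cov(X,Y) = E[XY] - E[X]E[Y] = 6 - 20/3*1 = -2/3

-2/3


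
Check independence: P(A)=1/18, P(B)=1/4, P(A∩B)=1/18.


P(A)*P(B) = 1/18*1/4 = 1/72
P(A∩B) = 1/18 != 1/72, so not independent

No, A and B are not independent
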